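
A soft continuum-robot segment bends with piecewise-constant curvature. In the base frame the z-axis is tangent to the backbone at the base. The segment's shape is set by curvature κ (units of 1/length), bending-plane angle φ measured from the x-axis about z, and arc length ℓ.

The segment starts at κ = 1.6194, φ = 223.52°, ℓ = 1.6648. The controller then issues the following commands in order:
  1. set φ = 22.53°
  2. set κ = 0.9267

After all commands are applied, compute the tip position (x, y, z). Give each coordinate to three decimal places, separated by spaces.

0.969 0.402 1.079

initial: κ=1.6194, φ=223.52°, ℓ=1.6648
cmd 1: set φ=22.53° → (κ,φ,ℓ)=(1.6194,22.53°,1.6648) → tip=(1.0851,0.4501,0.2662)
cmd 2: set κ=0.9267 → (κ,φ,ℓ)=(0.9267,22.53°,1.6648) → tip=(0.9688,0.4019,1.0787)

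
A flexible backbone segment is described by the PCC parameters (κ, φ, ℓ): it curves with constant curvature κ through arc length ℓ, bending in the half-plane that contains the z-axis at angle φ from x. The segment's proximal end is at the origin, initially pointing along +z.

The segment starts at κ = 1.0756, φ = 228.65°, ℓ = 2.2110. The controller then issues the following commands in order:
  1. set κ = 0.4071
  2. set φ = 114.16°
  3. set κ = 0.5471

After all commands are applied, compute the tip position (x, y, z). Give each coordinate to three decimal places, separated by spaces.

initial: κ=1.0756, φ=228.65°, ℓ=2.2110
cmd 1: set κ=0.4071 → (κ,φ,ℓ)=(0.4071,228.65°,2.2110) → tip=(-0.6142,-0.6979,1.9243)
cmd 2: set φ=114.16° → (κ,φ,ℓ)=(0.4071,114.16°,2.2110) → tip=(-0.3805,0.8482,1.9243)
cmd 3: set κ=0.5471 → (κ,φ,ℓ)=(0.5471,114.16°,2.2110) → tip=(-0.4838,1.0784,1.7099)

-0.484 1.078 1.710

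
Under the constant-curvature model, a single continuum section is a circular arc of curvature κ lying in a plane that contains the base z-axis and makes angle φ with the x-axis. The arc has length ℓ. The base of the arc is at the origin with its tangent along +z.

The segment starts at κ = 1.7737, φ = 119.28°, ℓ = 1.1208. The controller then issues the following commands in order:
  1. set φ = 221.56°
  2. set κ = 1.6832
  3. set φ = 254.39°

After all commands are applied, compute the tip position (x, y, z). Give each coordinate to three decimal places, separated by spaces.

initial: κ=1.7737, φ=119.28°, ℓ=1.1208
cmd 1: set φ=221.56° → (κ,φ,ℓ)=(1.7737,221.56°,1.1208) → tip=(-0.5928,-0.5256,0.5154)
cmd 2: set κ=1.6832 → (κ,φ,ℓ)=(1.6832,221.56°,1.1208) → tip=(-0.5826,-0.5165,0.5647)
cmd 3: set φ=254.39° → (κ,φ,ℓ)=(1.6832,254.39°,1.1208) → tip=(-0.2095,-0.7499,0.5647)

-0.210 -0.750 0.565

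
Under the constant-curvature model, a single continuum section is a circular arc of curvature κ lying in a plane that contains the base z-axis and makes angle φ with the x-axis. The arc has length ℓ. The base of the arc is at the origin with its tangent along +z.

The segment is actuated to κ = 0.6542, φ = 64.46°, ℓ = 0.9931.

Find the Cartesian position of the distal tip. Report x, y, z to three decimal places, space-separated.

θ = κ·ℓ = 0.6542 × 0.9931 = 0.64969 rad
ρ = (1 − cos θ)/κ = (1 − 0.79627)/0.6542 = 0.31141
z = sin θ / κ = 0.60494/0.6542 = 0.92470
x = ρ cos φ = 0.31141 × cos(64.46°) = 0.13426
y = ρ sin φ = 0.31141 × sin(64.46°) = 0.28098

0.134 0.281 0.925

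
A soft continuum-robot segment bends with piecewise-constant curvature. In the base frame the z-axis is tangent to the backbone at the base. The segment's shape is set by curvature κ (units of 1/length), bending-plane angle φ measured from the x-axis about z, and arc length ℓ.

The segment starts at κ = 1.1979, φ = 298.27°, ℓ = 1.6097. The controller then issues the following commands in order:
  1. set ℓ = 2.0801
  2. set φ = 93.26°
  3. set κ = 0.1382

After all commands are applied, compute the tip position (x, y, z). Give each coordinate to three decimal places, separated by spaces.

initial: κ=1.1979, φ=298.27°, ℓ=1.6097
cmd 1: set ℓ=2.0801 → (κ,φ,ℓ)=(1.1979,298.27°,2.0801) → tip=(0.7102,-1.3206,0.5051)
cmd 2: set φ=93.26° → (κ,φ,ℓ)=(1.1979,93.26°,2.0801) → tip=(-0.0853,1.4970,0.5051)
cmd 3: set κ=0.1382 → (κ,φ,ℓ)=(0.1382,93.26°,2.0801) → tip=(-0.0169,0.2964,2.0516)

-0.017 0.296 2.052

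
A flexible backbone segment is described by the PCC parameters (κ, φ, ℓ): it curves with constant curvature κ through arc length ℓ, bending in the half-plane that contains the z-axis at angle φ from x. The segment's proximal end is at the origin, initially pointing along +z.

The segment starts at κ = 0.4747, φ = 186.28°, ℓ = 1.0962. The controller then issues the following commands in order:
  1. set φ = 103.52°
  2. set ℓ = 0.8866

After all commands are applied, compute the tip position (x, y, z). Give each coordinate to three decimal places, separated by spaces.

-0.043 0.179 0.861

initial: κ=0.4747, φ=186.28°, ℓ=1.0962
cmd 1: set φ=103.52° → (κ,φ,ℓ)=(0.4747,103.52°,1.0962) → tip=(-0.0652,0.2711,1.0474)
cmd 2: set ℓ=0.8866 → (κ,φ,ℓ)=(0.4747,103.52°,0.8866) → tip=(-0.0430,0.1787,0.8607)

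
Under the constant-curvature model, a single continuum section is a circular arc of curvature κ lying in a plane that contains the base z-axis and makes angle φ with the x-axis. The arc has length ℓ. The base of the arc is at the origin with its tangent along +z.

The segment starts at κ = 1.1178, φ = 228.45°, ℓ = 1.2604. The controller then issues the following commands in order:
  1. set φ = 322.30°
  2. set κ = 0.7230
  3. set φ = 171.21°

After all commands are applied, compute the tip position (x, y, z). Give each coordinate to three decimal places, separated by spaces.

-0.529 0.082 1.093

initial: κ=1.1178, φ=228.45°, ℓ=1.2604
cmd 1: set φ=322.30° → (κ,φ,ℓ)=(1.1178,322.30°,1.2604) → tip=(0.5937,-0.4589,0.8829)
cmd 2: set κ=0.7230 → (κ,φ,ℓ)=(0.7230,322.30°,1.2604) → tip=(0.4238,-0.3275,1.0931)
cmd 3: set φ=171.21° → (κ,φ,ℓ)=(0.7230,171.21°,1.2604) → tip=(-0.5293,0.0819,1.0931)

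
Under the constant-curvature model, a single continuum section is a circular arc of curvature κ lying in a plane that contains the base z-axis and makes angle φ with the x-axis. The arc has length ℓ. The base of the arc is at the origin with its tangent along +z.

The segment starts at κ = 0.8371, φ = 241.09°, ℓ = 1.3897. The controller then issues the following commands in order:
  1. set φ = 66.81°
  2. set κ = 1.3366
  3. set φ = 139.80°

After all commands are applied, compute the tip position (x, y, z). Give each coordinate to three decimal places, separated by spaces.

initial: κ=0.8371, φ=241.09°, ℓ=1.3897
cmd 1: set φ=66.81° → (κ,φ,ℓ)=(0.8371,66.81°,1.3897) → tip=(0.2840,0.6629,1.0968)
cmd 2: set κ=1.3366 → (κ,φ,ℓ)=(1.3366,66.81°,1.3897) → tip=(0.3779,0.8822,0.7176)
cmd 3: set φ=139.80° → (κ,φ,ℓ)=(1.3366,139.80°,1.3897) → tip=(-0.7330,0.6195,0.7176)

-0.733 0.619 0.718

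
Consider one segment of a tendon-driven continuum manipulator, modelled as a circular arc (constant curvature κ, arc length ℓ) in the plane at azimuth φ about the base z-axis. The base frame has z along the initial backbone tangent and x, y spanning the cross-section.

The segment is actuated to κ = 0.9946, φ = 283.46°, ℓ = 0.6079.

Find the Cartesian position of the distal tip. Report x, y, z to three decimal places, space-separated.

0.041 -0.173 0.572

θ = κ·ℓ = 0.9946 × 0.6079 = 0.60462 rad
ρ = (1 − cos θ)/κ = (1 − 0.82272)/0.9946 = 0.17824
z = sin θ / κ = 0.56845/0.9946 = 0.57153
x = ρ cos φ = 0.17824 × cos(283.46°) = 0.04149
y = ρ sin φ = 0.17824 × sin(283.46°) = -0.17335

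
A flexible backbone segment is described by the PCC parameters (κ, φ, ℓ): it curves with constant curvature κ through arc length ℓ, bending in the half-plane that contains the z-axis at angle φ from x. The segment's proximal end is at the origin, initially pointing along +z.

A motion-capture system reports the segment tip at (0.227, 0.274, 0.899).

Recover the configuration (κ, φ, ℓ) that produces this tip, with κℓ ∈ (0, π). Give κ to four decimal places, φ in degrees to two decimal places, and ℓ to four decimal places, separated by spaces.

0.7613 50.36 0.9901

ρ = √(x²+y²) = √(0.227² + 0.274²) = 0.35582
φ = atan2(y, x) mod 360° = atan2(0.274, 0.227) = 50.3594°
|p|² = ρ² + z² = 0.35582² + 0.899² = 0.93481
κ = 2ρ / |p|² = 2×0.35582 / 0.93481 = 0.76126
θ = 2·atan2(ρ, z) = 2·atan2(0.35582, 0.899) = 0.75375 rad
ℓ = θ/κ = 0.75375/0.76126 = 0.99013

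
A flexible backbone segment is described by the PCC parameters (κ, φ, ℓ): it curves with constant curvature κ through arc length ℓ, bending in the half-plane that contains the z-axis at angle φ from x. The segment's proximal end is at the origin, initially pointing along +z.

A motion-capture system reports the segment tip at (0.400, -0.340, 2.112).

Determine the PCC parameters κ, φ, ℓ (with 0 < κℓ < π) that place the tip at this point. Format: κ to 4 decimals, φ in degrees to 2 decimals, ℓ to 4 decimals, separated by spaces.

ρ = √(x²+y²) = √(0.400² + -0.340²) = 0.52498
φ = atan2(y, x) mod 360° = atan2(-0.340, 0.400) = 319.6355°
|p|² = ρ² + z² = 0.52498² + 2.112² = 4.73614
κ = 2ρ / |p|² = 2×0.52498 / 4.73614 = 0.22169
θ = 2·atan2(ρ, z) = 2·atan2(0.52498, 2.112) = 0.48726 rad
ℓ = θ/κ = 0.48726/0.22169 = 2.19795

0.2217 319.64 2.1979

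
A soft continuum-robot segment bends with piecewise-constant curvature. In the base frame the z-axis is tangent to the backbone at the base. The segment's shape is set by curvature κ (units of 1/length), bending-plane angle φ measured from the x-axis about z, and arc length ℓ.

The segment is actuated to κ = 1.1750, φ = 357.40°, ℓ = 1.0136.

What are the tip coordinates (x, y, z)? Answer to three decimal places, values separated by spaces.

θ = κ·ℓ = 1.1750 × 1.0136 = 1.19098 rad
ρ = (1 − cos θ)/κ = (1 − 0.37075)/1.1750 = 0.53553
z = sin θ / κ = 0.92873/1.1750 = 0.79041
x = ρ cos φ = 0.53553 × cos(357.40°) = 0.53498
y = ρ sin φ = 0.53553 × sin(357.40°) = -0.02429

0.535 -0.024 0.790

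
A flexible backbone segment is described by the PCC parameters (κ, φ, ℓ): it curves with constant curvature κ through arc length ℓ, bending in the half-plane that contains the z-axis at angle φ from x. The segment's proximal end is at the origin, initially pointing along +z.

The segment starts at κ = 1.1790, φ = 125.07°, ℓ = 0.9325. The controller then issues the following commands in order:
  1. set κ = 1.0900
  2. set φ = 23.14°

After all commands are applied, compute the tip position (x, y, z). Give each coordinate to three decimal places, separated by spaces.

0.400 0.171 0.780

initial: κ=1.1790, φ=125.07°, ℓ=0.9325
cmd 1: set κ=1.0900 → (κ,φ,ℓ)=(1.0900,125.07°,0.9325) → tip=(-0.2496,0.3556,0.7800)
cmd 2: set φ=23.14° → (κ,φ,ℓ)=(1.0900,23.14°,0.9325) → tip=(0.3995,0.1707,0.7800)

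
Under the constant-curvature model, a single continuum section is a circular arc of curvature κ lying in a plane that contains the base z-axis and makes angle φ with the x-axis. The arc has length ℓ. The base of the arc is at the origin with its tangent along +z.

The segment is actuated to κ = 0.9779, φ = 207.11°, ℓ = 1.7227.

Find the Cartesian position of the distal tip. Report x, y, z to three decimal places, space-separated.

θ = κ·ℓ = 0.9779 × 1.7227 = 1.68463 rad
ρ = (1 − cos θ)/κ = (1 − -0.11359)/0.9779 = 1.13875
z = sin θ / κ = 0.99353/0.9779 = 1.01598
x = ρ cos φ = 1.13875 × cos(207.11°) = -1.01364
y = ρ sin φ = 1.13875 × sin(207.11°) = -0.51893

-1.014 -0.519 1.016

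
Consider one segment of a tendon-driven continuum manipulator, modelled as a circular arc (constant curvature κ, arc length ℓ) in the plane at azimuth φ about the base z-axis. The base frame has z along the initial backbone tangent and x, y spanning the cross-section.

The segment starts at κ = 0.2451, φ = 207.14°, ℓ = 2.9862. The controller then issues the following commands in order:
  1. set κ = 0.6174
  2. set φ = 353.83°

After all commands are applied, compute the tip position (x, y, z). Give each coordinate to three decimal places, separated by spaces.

initial: κ=0.2451, φ=207.14°, ℓ=2.9862
cmd 1: set κ=0.6174 → (κ,φ,ℓ)=(0.6174,207.14°,2.9862) → tip=(-1.8298,-0.9380,1.5598)
cmd 2: set φ=353.83° → (κ,φ,ℓ)=(0.6174,353.83°,2.9862) → tip=(2.0443,-0.2210,1.5598)

2.044 -0.221 1.560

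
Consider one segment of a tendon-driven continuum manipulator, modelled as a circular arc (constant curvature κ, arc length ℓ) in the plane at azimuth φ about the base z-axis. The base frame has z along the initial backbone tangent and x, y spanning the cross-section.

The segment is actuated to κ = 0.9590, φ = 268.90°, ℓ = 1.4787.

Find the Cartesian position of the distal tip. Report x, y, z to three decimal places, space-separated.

-0.017 -0.884 1.031

θ = κ·ℓ = 0.9590 × 1.4787 = 1.41807 rad
ρ = (1 − cos θ)/κ = (1 − 0.15213)/0.9590 = 0.88412
z = sin θ / κ = 0.98836/0.9590 = 1.03062
x = ρ cos φ = 0.88412 × cos(268.90°) = -0.01697
y = ρ sin φ = 0.88412 × sin(268.90°) = -0.88396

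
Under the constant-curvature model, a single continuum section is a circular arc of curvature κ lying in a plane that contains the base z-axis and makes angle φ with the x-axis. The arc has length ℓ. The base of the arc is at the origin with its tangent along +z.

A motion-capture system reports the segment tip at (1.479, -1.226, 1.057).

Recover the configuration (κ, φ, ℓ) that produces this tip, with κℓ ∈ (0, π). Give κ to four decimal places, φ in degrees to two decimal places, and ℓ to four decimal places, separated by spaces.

ρ = √(x²+y²) = √(1.479² + -1.226²) = 1.92107
φ = atan2(y, x) mod 360° = atan2(-1.226, 1.479) = 320.3434°
|p|² = ρ² + z² = 1.92107² + 1.057² = 4.80777
κ = 2ρ / |p|² = 2×1.92107 / 4.80777 = 0.79915
θ = 2·atan2(ρ, z) = 2·atan2(1.92107, 1.057) = 2.13558 rad
ℓ = θ/κ = 2.13558/0.79915 = 2.67230

0.7992 320.34 2.6723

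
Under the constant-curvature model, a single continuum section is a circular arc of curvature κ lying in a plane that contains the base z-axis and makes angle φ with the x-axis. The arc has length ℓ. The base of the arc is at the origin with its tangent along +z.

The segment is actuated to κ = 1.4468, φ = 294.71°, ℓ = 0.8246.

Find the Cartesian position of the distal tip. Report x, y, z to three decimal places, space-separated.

θ = κ·ℓ = 1.4468 × 0.8246 = 1.19303 rad
ρ = (1 − cos θ)/κ = (1 − 0.36884)/1.4468 = 0.43624
z = sin θ / κ = 0.92949/1.4468 = 0.64245
x = ρ cos φ = 0.43624 × cos(294.71°) = 0.18236
y = ρ sin φ = 0.43624 × sin(294.71°) = -0.39630

0.182 -0.396 0.642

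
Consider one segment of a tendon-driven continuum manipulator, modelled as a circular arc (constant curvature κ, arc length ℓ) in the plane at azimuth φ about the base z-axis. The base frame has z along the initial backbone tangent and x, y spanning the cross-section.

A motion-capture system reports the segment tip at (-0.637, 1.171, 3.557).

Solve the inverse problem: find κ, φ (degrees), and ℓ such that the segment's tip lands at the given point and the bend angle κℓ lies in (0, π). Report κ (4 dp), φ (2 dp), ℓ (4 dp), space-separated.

ρ = √(x²+y²) = √(-0.637² + 1.171²) = 1.33305
φ = atan2(y, x) mod 360° = atan2(1.171, -0.637) = 118.5453°
|p|² = ρ² + z² = 1.33305² + 3.557² = 14.42926
κ = 2ρ / |p|² = 2×1.33305 / 14.42926 = 0.18477
θ = 2·atan2(ρ, z) = 2·atan2(1.33305, 3.557) = 0.71713 rad
ℓ = θ/κ = 0.71713/0.18477 = 3.88122

0.1848 118.55 3.8812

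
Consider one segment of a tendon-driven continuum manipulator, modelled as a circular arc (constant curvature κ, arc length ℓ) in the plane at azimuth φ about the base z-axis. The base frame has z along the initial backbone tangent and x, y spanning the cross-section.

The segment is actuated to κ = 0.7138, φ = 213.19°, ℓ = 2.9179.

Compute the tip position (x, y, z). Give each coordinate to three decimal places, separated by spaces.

θ = κ·ℓ = 0.7138 × 2.9179 = 2.08280 rad
ρ = (1 − cos θ)/κ = (1 − -0.48992)/0.7138 = 2.08731
z = sin θ / κ = 0.87177/0.7138 = 1.22130
x = ρ cos φ = 2.08731 × cos(213.19°) = -1.74679
y = ρ sin φ = 2.08731 × sin(213.19°) = -1.14263

-1.747 -1.143 1.221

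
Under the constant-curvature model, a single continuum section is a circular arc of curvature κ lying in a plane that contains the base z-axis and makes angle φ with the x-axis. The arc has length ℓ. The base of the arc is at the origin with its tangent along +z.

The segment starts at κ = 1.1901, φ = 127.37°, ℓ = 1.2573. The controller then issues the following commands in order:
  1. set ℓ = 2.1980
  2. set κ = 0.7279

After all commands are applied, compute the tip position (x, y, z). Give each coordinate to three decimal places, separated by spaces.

initial: κ=1.1901, φ=127.37°, ℓ=1.2573
cmd 1: set ℓ=2.1980 → (κ,φ,ℓ)=(1.1901,127.37°,2.1980) → tip=(-0.9511,1.2454,0.4217)
cmd 2: set κ=0.7279 → (κ,φ,ℓ)=(0.7279,127.37°,2.1980) → tip=(-0.8581,1.1236,1.3732)

-0.858 1.124 1.373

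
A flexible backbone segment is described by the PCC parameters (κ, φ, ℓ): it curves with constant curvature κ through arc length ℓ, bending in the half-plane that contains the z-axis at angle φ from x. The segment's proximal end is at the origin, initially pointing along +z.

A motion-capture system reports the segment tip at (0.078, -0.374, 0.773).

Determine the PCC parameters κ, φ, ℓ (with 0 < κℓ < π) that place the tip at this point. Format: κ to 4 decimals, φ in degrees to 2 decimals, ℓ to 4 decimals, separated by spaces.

1.0277 281.78 0.8933

ρ = √(x²+y²) = √(0.078² + -0.374²) = 0.38205
φ = atan2(y, x) mod 360° = atan2(-0.374, 0.078) = 281.7805°
|p|² = ρ² + z² = 0.38205² + 0.773² = 0.74349
κ = 2ρ / |p|² = 2×0.38205 / 0.74349 = 1.02771
θ = 2·atan2(ρ, z) = 2·atan2(0.38205, 0.773) = 0.91806 rad
ℓ = θ/κ = 0.91806/1.02771 = 0.89330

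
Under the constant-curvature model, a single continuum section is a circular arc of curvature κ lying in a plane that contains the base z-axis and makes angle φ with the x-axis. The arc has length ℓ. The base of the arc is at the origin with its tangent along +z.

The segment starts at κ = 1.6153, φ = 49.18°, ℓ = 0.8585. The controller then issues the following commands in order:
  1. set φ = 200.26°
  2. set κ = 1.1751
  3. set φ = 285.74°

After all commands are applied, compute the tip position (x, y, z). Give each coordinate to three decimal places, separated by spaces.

initial: κ=1.6153, φ=49.18°, ℓ=0.8585
cmd 1: set φ=200.26° → (κ,φ,ℓ)=(1.6153,200.26°,0.8585) → tip=(-0.4745,-0.1751,0.6086)
cmd 2: set κ=1.1751 → (κ,φ,ℓ)=(1.1751,200.26°,0.8585) → tip=(-0.3729,-0.1377,0.7201)
cmd 3: set φ=285.74° → (κ,φ,ℓ)=(1.1751,285.74°,0.8585) → tip=(0.1078,-0.3826,0.7201)

0.108 -0.383 0.720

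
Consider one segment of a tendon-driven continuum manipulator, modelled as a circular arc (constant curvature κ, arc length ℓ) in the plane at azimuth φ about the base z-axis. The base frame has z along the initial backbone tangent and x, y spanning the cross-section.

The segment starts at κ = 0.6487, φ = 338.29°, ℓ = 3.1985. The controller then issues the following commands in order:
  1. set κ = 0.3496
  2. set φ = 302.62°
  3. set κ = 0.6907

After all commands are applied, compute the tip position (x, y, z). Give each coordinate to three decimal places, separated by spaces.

initial: κ=0.6487, φ=338.29°, ℓ=3.1985
cmd 1: set κ=0.3496 → (κ,φ,ℓ)=(0.3496,338.29°,3.1985) → tip=(1.4954,-0.5954,2.5724)
cmd 2: set φ=302.62° → (κ,φ,ℓ)=(0.3496,302.62°,3.1985) → tip=(0.8676,-1.3557,2.5724)
cmd 3: set κ=0.6907 → (κ,φ,ℓ)=(0.6907,302.62°,3.1985) → tip=(1.2456,-1.9461,1.1627)

1.246 -1.946 1.163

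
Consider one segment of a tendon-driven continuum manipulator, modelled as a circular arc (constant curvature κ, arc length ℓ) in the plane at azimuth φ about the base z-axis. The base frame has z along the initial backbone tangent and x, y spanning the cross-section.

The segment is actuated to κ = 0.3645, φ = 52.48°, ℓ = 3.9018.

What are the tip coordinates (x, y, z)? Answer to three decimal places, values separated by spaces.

θ = κ·ℓ = 0.3645 × 3.9018 = 1.42221 rad
ρ = (1 − cos θ)/κ = (1 − 0.14804)/0.3645 = 2.33733
z = sin θ / κ = 0.98898/0.3645 = 2.71325
x = ρ cos φ = 2.33733 × cos(52.48°) = 1.42352
y = ρ sin φ = 2.33733 × sin(52.48°) = 1.85383

1.424 1.854 2.713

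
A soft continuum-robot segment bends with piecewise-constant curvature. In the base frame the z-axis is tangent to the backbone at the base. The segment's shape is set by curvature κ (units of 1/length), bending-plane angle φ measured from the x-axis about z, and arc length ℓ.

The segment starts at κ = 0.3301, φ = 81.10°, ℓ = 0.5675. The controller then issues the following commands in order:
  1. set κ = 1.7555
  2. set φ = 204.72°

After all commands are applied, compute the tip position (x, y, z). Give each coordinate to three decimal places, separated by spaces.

-0.236 -0.109 0.478

initial: κ=0.3301, φ=81.10°, ℓ=0.5675
cmd 1: set κ=1.7555 → (κ,φ,ℓ)=(1.7555,81.10°,0.5675) → tip=(0.0402,0.2569,0.4782)
cmd 2: set φ=204.72° → (κ,φ,ℓ)=(1.7555,204.72°,0.5675) → tip=(-0.2362,-0.1088,0.4782)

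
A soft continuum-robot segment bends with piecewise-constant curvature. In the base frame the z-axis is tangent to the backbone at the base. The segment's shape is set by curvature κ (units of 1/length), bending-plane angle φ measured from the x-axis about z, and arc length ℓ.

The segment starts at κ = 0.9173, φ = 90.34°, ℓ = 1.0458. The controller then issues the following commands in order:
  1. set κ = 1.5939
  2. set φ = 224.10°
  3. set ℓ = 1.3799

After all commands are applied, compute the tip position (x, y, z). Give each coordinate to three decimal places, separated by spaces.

-0.715 -0.693 0.507

initial: κ=0.9173, φ=90.34°, ℓ=1.0458
cmd 1: set κ=1.5939 → (κ,φ,ℓ)=(1.5939,90.34°,1.0458) → tip=(-0.0041,0.6876,0.6245)
cmd 2: set φ=224.10° → (κ,φ,ℓ)=(1.5939,224.10°,1.0458) → tip=(-0.4938,-0.4785,0.6245)
cmd 3: set ℓ=1.3799 → (κ,φ,ℓ)=(1.5939,224.10°,1.3799) → tip=(-0.7155,-0.6934,0.5075)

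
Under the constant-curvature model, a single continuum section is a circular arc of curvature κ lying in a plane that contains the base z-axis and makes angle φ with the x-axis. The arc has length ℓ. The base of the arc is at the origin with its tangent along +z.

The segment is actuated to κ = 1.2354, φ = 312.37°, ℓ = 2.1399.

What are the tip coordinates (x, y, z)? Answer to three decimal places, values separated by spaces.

1.025 -1.123 0.387

θ = κ·ℓ = 1.2354 × 2.1399 = 2.64363 rad
ρ = (1 − cos θ)/κ = (1 − -0.87856)/1.2354 = 1.52061
z = sin θ / κ = 0.47763/1.2354 = 0.38662
x = ρ cos φ = 1.52061 × cos(312.37°) = 1.02476
y = ρ sin φ = 1.52061 × sin(312.37°) = -1.12344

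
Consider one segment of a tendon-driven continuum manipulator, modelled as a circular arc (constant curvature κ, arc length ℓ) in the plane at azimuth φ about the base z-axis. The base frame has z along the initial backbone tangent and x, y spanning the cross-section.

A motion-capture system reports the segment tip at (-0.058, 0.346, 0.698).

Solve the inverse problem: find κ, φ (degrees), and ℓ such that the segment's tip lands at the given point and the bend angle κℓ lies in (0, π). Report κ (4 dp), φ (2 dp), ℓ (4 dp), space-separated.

ρ = √(x²+y²) = √(-0.058² + 0.346²) = 0.35083
φ = atan2(y, x) mod 360° = atan2(0.346, -0.058) = 99.5160°
|p|² = ρ² + z² = 0.35083² + 0.698² = 0.61028
κ = 2ρ / |p|² = 2×0.35083 / 0.61028 = 1.14972
θ = 2·atan2(ρ, z) = 2·atan2(0.35083, 0.698) = 0.93148 rad
ℓ = θ/κ = 0.93148/1.14972 = 0.81018

1.1497 99.52 0.8102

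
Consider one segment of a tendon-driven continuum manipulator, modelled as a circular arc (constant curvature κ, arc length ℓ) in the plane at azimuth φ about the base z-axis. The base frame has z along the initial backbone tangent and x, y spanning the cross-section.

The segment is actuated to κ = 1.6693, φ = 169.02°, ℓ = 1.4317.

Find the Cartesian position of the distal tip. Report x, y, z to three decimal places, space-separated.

θ = κ·ℓ = 1.6693 × 1.4317 = 2.38994 rad
ρ = (1 − cos θ)/κ = (1 − -0.73056)/1.6693 = 1.03670
z = sin θ / κ = 0.68285/1.6693 = 0.40906
x = ρ cos φ = 1.03670 × cos(169.02°) = -1.01772
y = ρ sin φ = 1.03670 × sin(169.02°) = 0.19746

-1.018 0.197 0.409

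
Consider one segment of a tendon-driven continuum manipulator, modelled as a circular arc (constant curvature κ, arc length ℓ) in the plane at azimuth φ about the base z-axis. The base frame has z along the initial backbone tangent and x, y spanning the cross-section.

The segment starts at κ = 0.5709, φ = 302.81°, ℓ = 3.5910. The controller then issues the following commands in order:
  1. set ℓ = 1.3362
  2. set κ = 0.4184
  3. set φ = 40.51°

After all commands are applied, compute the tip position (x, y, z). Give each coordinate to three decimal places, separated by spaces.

0.277 0.236 1.268

initial: κ=0.5709, φ=302.81°, ℓ=3.5910
cmd 1: set ℓ=1.3362 → (κ,φ,ℓ)=(0.5709,302.81°,1.3362) → tip=(0.2630,-0.4080,1.2103)
cmd 2: set κ=0.4184 → (κ,φ,ℓ)=(0.4184,302.81°,1.3362) → tip=(0.1972,-0.3058,1.2677)
cmd 3: set φ=40.51° → (κ,φ,ℓ)=(0.4184,40.51°,1.3362) → tip=(0.2767,0.2364,1.2677)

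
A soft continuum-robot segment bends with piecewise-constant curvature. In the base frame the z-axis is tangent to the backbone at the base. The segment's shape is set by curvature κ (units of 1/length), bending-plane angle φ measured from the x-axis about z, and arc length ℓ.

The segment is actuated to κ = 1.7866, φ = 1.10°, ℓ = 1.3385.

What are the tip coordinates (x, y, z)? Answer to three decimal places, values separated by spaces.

0.969 0.019 0.382

θ = κ·ℓ = 1.7866 × 1.3385 = 2.39136 rad
ρ = (1 − cos θ)/κ = (1 − -0.73153)/1.7866 = 0.96918
z = sin θ / κ = 0.68181/1.7866 = 0.38162
x = ρ cos φ = 0.96918 × cos(1.10°) = 0.96900
y = ρ sin φ = 0.96918 × sin(1.10°) = 0.01861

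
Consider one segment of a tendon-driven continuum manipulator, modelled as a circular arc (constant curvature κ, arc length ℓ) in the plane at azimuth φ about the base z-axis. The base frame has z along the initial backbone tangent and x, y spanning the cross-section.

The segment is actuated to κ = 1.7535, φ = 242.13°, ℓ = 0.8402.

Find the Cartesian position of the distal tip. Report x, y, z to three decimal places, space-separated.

θ = κ·ℓ = 1.7535 × 0.8402 = 1.47329 rad
ρ = (1 − cos θ)/κ = (1 − 0.09735)/1.7535 = 0.51477
z = sin θ / κ = 0.99525/1.7535 = 0.56758
x = ρ cos φ = 0.51477 × cos(242.13°) = -0.24064
y = ρ sin φ = 0.51477 × sin(242.13°) = -0.45506

-0.241 -0.455 0.568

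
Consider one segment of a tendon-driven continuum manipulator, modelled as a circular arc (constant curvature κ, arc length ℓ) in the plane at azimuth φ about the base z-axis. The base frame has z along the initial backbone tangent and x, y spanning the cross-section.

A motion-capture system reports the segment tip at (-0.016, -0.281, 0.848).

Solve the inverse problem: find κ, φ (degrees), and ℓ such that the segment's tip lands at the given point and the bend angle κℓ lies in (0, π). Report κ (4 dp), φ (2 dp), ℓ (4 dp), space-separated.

0.7051 266.74 0.9090

ρ = √(x²+y²) = √(-0.016² + -0.281²) = 0.28146
φ = atan2(y, x) mod 360° = atan2(-0.281, -0.016) = 266.7411°
|p|² = ρ² + z² = 0.28146² + 0.848² = 0.79832
κ = 2ρ / |p|² = 2×0.28146 / 0.79832 = 0.70512
θ = 2·atan2(ρ, z) = 2·atan2(0.28146, 0.848) = 0.64093 rad
ℓ = θ/κ = 0.64093/0.70512 = 0.90897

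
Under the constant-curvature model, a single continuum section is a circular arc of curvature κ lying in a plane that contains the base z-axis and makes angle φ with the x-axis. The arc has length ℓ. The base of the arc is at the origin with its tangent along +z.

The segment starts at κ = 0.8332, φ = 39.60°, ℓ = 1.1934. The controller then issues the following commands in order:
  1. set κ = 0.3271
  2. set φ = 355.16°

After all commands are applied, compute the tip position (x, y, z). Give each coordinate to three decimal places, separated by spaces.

initial: κ=0.8332, φ=39.60°, ℓ=1.1934
cmd 1: set κ=0.3271 → (κ,φ,ℓ)=(0.3271,39.60°,1.1934) → tip=(0.1772,0.1466,1.1633)
cmd 2: set φ=355.16° → (κ,φ,ℓ)=(0.3271,355.16°,1.1934) → tip=(0.2292,-0.0194,1.1633)

0.229 -0.019 1.163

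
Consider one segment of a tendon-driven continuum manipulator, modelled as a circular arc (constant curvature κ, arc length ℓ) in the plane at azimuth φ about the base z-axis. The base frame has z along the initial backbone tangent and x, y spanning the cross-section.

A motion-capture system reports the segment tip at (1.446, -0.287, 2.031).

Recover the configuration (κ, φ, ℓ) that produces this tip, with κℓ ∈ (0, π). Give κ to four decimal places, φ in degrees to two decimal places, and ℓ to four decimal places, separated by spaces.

0.4681 348.77 2.6824

ρ = √(x²+y²) = √(1.446² + -0.287²) = 1.47421
φ = atan2(y, x) mod 360° = atan2(-0.287, 1.446) = 348.7739°
|p|² = ρ² + z² = 1.47421² + 2.031² = 6.29825
κ = 2ρ / |p|² = 2×1.47421 / 6.29825 = 0.46813
θ = 2·atan2(ρ, z) = 2·atan2(1.47421, 2.031) = 1.25573 rad
ℓ = θ/κ = 1.25573/0.46813 = 2.68243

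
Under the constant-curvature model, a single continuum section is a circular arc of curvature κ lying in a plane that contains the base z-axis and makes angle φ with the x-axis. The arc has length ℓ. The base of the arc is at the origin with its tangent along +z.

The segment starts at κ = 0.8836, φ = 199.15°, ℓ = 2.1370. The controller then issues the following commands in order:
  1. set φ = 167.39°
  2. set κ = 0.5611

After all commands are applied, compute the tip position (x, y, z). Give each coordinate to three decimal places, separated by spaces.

initial: κ=0.8836, φ=199.15°, ℓ=2.1370
cmd 1: set φ=167.39° → (κ,φ,ℓ)=(0.8836,167.39°,2.1370) → tip=(-1.4492,0.3242,1.0752)
cmd 2: set κ=0.5611 → (κ,φ,ℓ)=(0.5611,167.39°,2.1370) → tip=(-1.1075,0.2478,1.6605)

-1.107 0.248 1.660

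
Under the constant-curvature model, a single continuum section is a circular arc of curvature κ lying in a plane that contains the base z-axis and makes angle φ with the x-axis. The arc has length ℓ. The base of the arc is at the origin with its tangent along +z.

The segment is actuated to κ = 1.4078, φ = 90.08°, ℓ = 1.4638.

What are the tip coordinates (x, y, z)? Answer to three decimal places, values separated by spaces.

-0.001 1.045 0.627

θ = κ·ℓ = 1.4078 × 1.4638 = 2.06074 rad
ρ = (1 − cos θ)/κ = (1 − -0.47057)/1.4078 = 1.04459
z = sin θ / κ = 0.88236/1.4078 = 0.62677
x = ρ cos φ = 1.04459 × cos(90.08°) = -0.00146
y = ρ sin φ = 1.04459 × sin(90.08°) = 1.04459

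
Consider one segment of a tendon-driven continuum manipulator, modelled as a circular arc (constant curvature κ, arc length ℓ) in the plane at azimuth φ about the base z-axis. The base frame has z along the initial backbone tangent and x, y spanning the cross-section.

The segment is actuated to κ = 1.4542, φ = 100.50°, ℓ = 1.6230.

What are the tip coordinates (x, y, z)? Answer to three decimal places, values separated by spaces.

-0.214 1.156 0.484

θ = κ·ℓ = 1.4542 × 1.6230 = 2.36017 rad
ρ = (1 − cos θ)/κ = (1 − -0.70991)/1.4542 = 1.17584
z = sin θ / κ = 0.70429/1.4542 = 0.48432
x = ρ cos φ = 1.17584 × cos(100.50°) = -0.21428
y = ρ sin φ = 1.17584 × sin(100.50°) = 1.15615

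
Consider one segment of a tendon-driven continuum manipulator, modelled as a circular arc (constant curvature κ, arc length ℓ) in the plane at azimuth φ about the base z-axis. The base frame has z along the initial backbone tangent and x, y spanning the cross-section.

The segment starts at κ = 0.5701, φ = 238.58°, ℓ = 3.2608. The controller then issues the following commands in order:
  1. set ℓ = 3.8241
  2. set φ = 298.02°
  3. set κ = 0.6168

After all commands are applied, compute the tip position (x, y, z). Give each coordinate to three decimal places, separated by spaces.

1.302 -2.446 1.144

initial: κ=0.5701, φ=238.58°, ℓ=3.2608
cmd 1: set ℓ=3.8241 → (κ,φ,ℓ)=(0.5701,238.58°,3.8241) → tip=(-1.4377,-2.3536,1.4384)
cmd 2: set φ=298.02° → (κ,φ,ℓ)=(0.5701,298.02°,3.8241) → tip=(1.2956,-2.4347,1.4384)
cmd 3: set κ=0.6168 → (κ,φ,ℓ)=(0.6168,298.02°,3.8241) → tip=(1.3016,-2.4458,1.1435)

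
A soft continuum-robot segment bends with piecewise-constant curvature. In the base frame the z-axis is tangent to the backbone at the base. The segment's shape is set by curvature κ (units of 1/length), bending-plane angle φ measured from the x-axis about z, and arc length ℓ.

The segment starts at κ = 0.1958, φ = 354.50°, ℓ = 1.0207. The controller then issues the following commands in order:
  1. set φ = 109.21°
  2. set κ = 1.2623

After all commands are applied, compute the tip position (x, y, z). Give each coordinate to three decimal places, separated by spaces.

initial: κ=0.1958, φ=354.50°, ℓ=1.0207
cmd 1: set φ=109.21° → (κ,φ,ℓ)=(0.1958,109.21°,1.0207) → tip=(-0.0334,0.0960,1.0139)
cmd 2: set κ=1.2623 → (κ,φ,ℓ)=(1.2623,109.21°,1.0207) → tip=(-0.1880,0.5397,0.7608)

-0.188 0.540 0.761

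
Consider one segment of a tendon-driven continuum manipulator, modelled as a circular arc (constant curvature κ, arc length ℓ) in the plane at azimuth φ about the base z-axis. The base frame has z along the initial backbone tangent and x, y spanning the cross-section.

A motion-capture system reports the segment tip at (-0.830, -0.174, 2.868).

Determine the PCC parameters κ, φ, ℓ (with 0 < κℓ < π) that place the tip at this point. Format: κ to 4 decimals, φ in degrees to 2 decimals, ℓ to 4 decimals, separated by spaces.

0.1896 191.84 3.0324

ρ = √(x²+y²) = √(-0.830² + -0.174²) = 0.84804
φ = atan2(y, x) mod 360° = atan2(-0.174, -0.830) = 191.8399°
|p|² = ρ² + z² = 0.84804² + 2.868² = 8.94460
κ = 2ρ / |p|² = 2×0.84804 / 8.94460 = 0.18962
θ = 2·atan2(ρ, z) = 2·atan2(0.84804, 2.868) = 0.57500 rad
ℓ = θ/κ = 0.57500/0.18962 = 3.03235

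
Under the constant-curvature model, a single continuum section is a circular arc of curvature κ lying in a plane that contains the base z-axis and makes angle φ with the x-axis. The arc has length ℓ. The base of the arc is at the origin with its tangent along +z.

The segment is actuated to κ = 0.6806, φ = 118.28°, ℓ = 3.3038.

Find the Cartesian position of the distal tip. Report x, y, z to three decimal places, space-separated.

-1.133 2.105 1.145

θ = κ·ℓ = 0.6806 × 3.3038 = 2.24857 rad
ρ = (1 − cos θ)/κ = (1 − -0.62706)/0.6806 = 2.39062
z = sin θ / κ = 0.77897/0.6806 = 1.14454
x = ρ cos φ = 2.39062 × cos(118.28°) = -1.13263
y = ρ sin φ = 2.39062 × sin(118.28°) = 2.10528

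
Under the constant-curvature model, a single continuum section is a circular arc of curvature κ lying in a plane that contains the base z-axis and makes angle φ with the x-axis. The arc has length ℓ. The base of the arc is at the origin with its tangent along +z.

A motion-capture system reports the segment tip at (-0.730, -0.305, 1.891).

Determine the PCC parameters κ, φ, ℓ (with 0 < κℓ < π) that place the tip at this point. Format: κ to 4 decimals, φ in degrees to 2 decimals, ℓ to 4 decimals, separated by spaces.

0.3766 202.68 2.1045

ρ = √(x²+y²) = √(-0.730² + -0.305²) = 0.79115
φ = atan2(y, x) mod 360° = atan2(-0.305, -0.730) = 202.6756°
|p|² = ρ² + z² = 0.79115² + 1.891² = 4.20181
κ = 2ρ / |p|² = 2×0.79115 / 4.20181 = 0.37658
θ = 2·atan2(ρ, z) = 2·atan2(0.79115, 1.891) = 0.79250 rad
ℓ = θ/κ = 0.79250/0.37658 = 2.10447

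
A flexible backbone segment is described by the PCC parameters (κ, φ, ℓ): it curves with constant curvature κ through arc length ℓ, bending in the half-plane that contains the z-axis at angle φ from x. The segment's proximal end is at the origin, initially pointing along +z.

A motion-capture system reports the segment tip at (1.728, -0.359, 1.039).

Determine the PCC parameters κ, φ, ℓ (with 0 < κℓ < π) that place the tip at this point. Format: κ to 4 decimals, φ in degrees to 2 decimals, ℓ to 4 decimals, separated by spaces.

ρ = √(x²+y²) = √(1.728² + -0.359²) = 1.76490
φ = atan2(y, x) mod 360° = atan2(-0.359, 1.728) = 348.2635°
|p|² = ρ² + z² = 1.76490² + 1.039² = 4.19439
κ = 2ρ / |p|² = 2×1.76490 / 4.19439 = 0.84155
θ = 2·atan2(ρ, z) = 2·atan2(1.76490, 1.039) = 2.07745 rad
ℓ = θ/κ = 2.07745/0.84155 = 2.46859

0.8416 348.26 2.4686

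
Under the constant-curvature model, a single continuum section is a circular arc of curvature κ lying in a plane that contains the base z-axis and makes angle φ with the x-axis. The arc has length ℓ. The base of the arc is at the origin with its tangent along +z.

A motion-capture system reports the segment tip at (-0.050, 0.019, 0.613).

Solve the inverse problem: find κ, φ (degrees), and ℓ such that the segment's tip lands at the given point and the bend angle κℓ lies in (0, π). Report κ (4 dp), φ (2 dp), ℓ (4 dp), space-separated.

ρ = √(x²+y²) = √(-0.050² + 0.019²) = 0.05349
φ = atan2(y, x) mod 360° = atan2(0.019, -0.050) = 159.1932°
|p|² = ρ² + z² = 0.05349² + 0.613² = 0.37863
κ = 2ρ / |p|² = 2×0.05349 / 0.37863 = 0.28254
θ = 2·atan2(ρ, z) = 2·atan2(0.05349, 0.613) = 0.17407 rad
ℓ = θ/κ = 0.17407/0.28254 = 0.61611

0.2825 159.19 0.6161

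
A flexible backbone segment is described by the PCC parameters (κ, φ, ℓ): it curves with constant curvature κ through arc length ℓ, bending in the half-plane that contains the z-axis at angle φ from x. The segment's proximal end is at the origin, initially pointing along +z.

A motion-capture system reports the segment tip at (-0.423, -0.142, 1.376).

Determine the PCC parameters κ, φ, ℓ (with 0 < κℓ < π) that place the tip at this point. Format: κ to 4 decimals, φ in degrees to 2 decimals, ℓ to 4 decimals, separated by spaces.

0.4265 198.56 1.4705

ρ = √(x²+y²) = √(-0.423² + -0.142²) = 0.44620
φ = atan2(y, x) mod 360° = atan2(-0.142, -0.423) = 198.5568°
|p|² = ρ² + z² = 0.44620² + 1.376² = 2.09247
κ = 2ρ / |p|² = 2×0.44620 / 2.09247 = 0.42648
θ = 2·atan2(ρ, z) = 2·atan2(0.44620, 1.376) = 0.62715 rad
ℓ = θ/κ = 0.62715/0.42648 = 1.47052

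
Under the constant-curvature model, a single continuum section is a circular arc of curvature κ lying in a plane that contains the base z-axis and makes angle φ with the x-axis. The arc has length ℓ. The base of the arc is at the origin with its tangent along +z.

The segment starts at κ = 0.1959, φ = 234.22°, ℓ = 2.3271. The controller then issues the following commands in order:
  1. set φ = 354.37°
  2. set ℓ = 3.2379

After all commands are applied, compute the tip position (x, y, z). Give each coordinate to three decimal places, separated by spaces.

0.988 -0.097 3.025

initial: κ=0.1959, φ=234.22°, ℓ=2.3271
cmd 1: set φ=354.37° → (κ,φ,ℓ)=(0.1959,354.37°,2.3271) → tip=(0.5188,-0.0511,2.2473)
cmd 2: set ℓ=3.2379 → (κ,φ,ℓ)=(0.1959,354.37°,3.2379) → tip=(0.9881,-0.0974,3.0251)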